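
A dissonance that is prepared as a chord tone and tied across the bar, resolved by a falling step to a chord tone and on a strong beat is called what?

Suspension.

Approach: by preparation — the pitch is first a chord tone, then held (tied or repeated) while the harmony changes under it. Departure: down by step. Metric position: strong.
A prepared dissonance that resolves downward by step — a suspension. (The same figure resolving upward would be a retardation.)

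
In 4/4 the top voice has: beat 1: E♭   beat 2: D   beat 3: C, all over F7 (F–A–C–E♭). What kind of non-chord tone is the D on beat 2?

Passing tone.

The harmony at that moment is F dominant seventh chord (F, A, C, E♭); D is not a chord tone.
It is approached by step down from E♭ and left by step down to C.
Step in, step out in the same direction — a passing tone.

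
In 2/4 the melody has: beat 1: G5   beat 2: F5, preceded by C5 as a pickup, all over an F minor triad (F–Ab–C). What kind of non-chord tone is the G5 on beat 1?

Appoggiatura.

The harmony at that moment is F minor triad (F, Ab, C); G5 is not a chord tone.
It is approached by leap up from C5 and left by step down to F5.
Leap in, step out, metrically accented — an appoggiatura.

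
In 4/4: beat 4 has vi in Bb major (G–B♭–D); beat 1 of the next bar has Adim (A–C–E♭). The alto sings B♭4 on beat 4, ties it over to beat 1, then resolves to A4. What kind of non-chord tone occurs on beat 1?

The harmony at that moment is A diminished triad (A, C, E♭); B♭4 is not a chord tone.
It is held over (the same pitch as the preceding B♭4) and left by step down to A4.
Held over from the previous chord and resolving down by step — a suspension.

Suspension.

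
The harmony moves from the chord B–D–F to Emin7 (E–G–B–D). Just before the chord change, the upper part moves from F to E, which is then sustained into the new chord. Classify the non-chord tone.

E is an anticipation.

The harmony at that moment is B diminished triad (B, D, F); E is not a chord tone.
It is approached by step down from F and then sustained as the same pitch into the next harmony.
Arriving early and becoming a chord tone when the harmony changes — an anticipation.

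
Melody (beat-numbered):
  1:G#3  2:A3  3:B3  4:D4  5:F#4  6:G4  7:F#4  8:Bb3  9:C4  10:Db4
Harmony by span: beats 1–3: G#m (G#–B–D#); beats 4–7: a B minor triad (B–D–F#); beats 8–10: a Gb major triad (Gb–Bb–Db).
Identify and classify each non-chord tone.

A3 (beat 2) — passing tone; G4 (beat 6) — neighbor tone; C4 (beat 9) — passing tone.

The harmony at that moment is G# minor triad (G#, B, D#); A3 is not a chord tone.
It is approached by step up from G#3 and left by step up to B3.
Step in, step out in the same direction — a passing tone.
The harmony at that moment is B minor triad (B, D, F#); G4 is not a chord tone.
It is approached by step up from F#4 and left by step down to F#4.
Step away and step back to the same note — a neighbor tone (upper neighbor).
The harmony at that moment is Gb major triad (Gb, Bb, Db); C4 is not a chord tone.
It is approached by step up from Bb3 and left by step up to Db4.
Step in, step out in the same direction — a passing tone.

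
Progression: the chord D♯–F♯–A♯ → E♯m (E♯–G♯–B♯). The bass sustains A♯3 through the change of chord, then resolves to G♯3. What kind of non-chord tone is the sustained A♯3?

The harmony at that moment is E♯ minor triad (E♯, G♯, B♯); A♯3 is not a chord tone.
It is held over (the same pitch as the preceding A♯3) and left by step down to G♯3.
Held over from the previous chord and resolving down by step — a suspension.

A♯3 is a suspension.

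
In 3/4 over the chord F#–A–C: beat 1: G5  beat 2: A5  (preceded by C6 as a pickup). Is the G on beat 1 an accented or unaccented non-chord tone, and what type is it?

The harmony at that moment is F# diminished triad (F#, A, C); G5 is not a chord tone.
It is approached by leap down from C6 and left by step up to A5.
Leap in, step out — an appoggiatura.
It falls on the downbeat, so it is accented.

Accented appoggiatura.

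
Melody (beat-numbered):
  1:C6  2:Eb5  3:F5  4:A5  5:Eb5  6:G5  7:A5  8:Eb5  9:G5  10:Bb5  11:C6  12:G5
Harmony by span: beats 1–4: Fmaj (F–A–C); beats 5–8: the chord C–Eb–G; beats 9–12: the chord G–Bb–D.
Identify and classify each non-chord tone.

Eb5 (beat 2) — appoggiatura; A5 (beat 7) — escape tone; C6 (beat 11) — escape tone.

The harmony at that moment is F major triad (F, A, C); Eb5 is not a chord tone.
It is approached by leap down from C6 and left by step up to F5.
Leap in, step out — an appoggiatura.
The harmony at that moment is C minor triad (C, Eb, G); A5 is not a chord tone.
It is approached by step up from G5 and left by leap down to Eb5.
Step in, leap out — an escape tone.
The harmony at that moment is G minor triad (G, Bb, D); C6 is not a chord tone.
It is approached by step up from Bb5 and left by leap down to G5.
Step in, leap out — an escape tone.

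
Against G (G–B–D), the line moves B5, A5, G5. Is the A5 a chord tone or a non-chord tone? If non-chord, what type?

Non-chord tone — a passing tone.

The harmony at that moment is G major triad (G, B, D); A5 is not a chord tone.
It is approached by step down from B5 and left by step down to G5.
Step in, step out in the same direction — a passing tone.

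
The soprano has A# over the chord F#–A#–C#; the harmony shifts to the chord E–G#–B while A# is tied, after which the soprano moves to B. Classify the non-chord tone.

The harmony at that moment is E major triad (E, G#, B); A# is not a chord tone.
It is held over (the same pitch as the preceding A#) and left by step up to B.
Held over from the previous chord and resolving up by step — a retardation.

A# is a retardation.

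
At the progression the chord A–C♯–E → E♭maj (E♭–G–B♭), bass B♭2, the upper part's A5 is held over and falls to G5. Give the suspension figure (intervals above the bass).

7–6 suspension.

At the second chord the bass is B♭2. The suspended A5 lies a seventh above the bass; after resolving down by step to G5, the interval above the bass becomes a sixth.
Suspension figures are named by those two intervals: 7–6.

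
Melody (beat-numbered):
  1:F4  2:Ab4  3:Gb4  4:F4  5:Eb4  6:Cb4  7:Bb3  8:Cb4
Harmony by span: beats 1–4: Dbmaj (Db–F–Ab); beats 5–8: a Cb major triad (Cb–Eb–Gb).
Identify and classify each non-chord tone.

The harmony at that moment is Db major triad (Db, F, Ab); Gb4 is not a chord tone.
It is approached by step down from Ab4 and left by step down to F4.
Step in, step out in the same direction — a passing tone.
The harmony at that moment is Cb major triad (Cb, Eb, Gb); Bb3 is not a chord tone.
It is approached by step down from Cb4 and left by step up to Cb4.
Step away and step back to the same note — a neighbor tone (lower neighbor).

Gb4 (beat 3) — passing tone; Bb3 (beat 7) — neighbor tone.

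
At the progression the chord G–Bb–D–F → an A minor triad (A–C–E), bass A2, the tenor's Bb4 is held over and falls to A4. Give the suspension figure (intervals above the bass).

9–8 suspension.

At the second chord the bass is A2. The suspended Bb4 lies a ninth above the bass; after resolving down by step to A4, the interval above the bass becomes an octave.
Suspension figures are named by those two intervals: 9–8.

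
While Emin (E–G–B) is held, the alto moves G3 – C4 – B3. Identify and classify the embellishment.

The harmony at that moment is E minor triad (E, G, B); C4 is not a chord tone.
It is approached by leap up from G3 and left by step down to B3.
Leap in, step out — an appoggiatura.

C4 is an appoggiatura.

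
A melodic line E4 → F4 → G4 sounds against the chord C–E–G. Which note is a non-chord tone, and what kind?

F4 is a passing tone.

The harmony at that moment is C major triad (C, E, G); F4 is not a chord tone.
It is approached by step up from E4 and left by step up to G4.
Step in, step out in the same direction — a passing tone.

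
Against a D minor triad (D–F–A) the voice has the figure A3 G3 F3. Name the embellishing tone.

G3 is a passing tone.

The harmony at that moment is D minor triad (D, F, A); G3 is not a chord tone.
It is approached by step down from A3 and left by step down to F3.
Step in, step out in the same direction — a passing tone.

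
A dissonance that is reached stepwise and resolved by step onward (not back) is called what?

Approach: by step. Departure: by step, continuing in the same direction.
Stepwise on both sides with no change of direction means the note fills in the space between two different chord tones — a passing tone. (Had it turned back to its starting note it would be a neighbor tone instead.)

Passing tone.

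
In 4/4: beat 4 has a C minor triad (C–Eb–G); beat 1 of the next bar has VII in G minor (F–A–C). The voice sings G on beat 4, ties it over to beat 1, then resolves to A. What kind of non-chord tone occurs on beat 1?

The harmony at that moment is F major triad (F, A, C); G is not a chord tone.
It is held over (the same pitch as the preceding G) and left by step up to A.
Held over from the previous chord and resolving up by step — a retardation.

Retardation.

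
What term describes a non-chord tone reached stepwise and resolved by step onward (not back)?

Passing tone.

Approach: by step. Departure: by step, continuing in the same direction.
Stepwise on both sides with no change of direction means the note fills in the space between two different chord tones — a passing tone. (Had it turned back to its starting note it would be a neighbor tone instead.)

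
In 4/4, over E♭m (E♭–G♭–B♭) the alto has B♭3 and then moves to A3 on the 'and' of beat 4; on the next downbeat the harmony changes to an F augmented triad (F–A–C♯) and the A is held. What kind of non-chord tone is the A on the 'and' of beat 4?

Anticipation.

The harmony at that moment is E♭ minor triad (E♭, G♭, B♭); A3 is not a chord tone.
It is approached by step down from B♭3 and then sustained as the same pitch into the next harmony.
Arriving early and becoming a chord tone when the harmony changes — an anticipation.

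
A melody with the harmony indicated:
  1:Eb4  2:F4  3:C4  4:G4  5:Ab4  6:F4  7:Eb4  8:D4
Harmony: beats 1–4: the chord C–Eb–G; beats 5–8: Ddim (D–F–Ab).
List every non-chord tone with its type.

The harmony at that moment is C minor triad (C, Eb, G); F4 is not a chord tone.
It is approached by step up from Eb4 and left by leap down to C4.
Step in, leap out — an escape tone.
The harmony at that moment is D diminished triad (D, F, Ab); Eb4 is not a chord tone.
It is approached by step down from F4 and left by step down to D4.
Step in, step out in the same direction — a passing tone.

F4 (beat 2) — escape tone; Eb4 (beat 7) — passing tone.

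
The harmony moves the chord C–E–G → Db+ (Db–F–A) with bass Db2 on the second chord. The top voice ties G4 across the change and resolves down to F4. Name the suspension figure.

4–3 suspension.

At the second chord the bass is Db2. The suspended G4 lies a fourth above the bass; after resolving down by step to F4, the interval above the bass becomes a third.
Suspension figures are named by those two intervals: 4–3.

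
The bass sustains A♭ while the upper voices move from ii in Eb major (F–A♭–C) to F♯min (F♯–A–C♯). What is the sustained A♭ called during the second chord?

The harmony at that moment is F♯ minor triad (F♯, A, C♯); A♭ is not a chord tone.
It is held over (the same pitch as the preceding A♭) and then sustained as the same pitch into the next harmony.
Sustained through a change of harmony — a pedal tone.

Pedal tone (pedal point).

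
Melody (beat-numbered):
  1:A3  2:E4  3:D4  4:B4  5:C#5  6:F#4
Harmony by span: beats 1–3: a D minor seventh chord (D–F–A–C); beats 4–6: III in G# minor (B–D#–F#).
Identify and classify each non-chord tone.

E4 (beat 2) — appoggiatura; C#5 (beat 5) — escape tone.

The harmony at that moment is D minor seventh chord (D, F, A, C); E4 is not a chord tone.
It is approached by leap up from A3 and left by step down to D4.
Leap in, step out — an appoggiatura.
The harmony at that moment is B major triad (B, D#, F#); C#5 is not a chord tone.
It is approached by step up from B4 and left by leap down to F#4.
Step in, leap out — an escape tone.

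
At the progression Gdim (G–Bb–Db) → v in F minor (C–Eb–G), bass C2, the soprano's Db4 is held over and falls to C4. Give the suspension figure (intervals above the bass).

9–8 suspension.

At the second chord the bass is C2. The suspended Db4 lies a ninth above the bass; after resolving down by step to C4, the interval above the bass becomes an octave.
Suspension figures are named by those two intervals: 9–8.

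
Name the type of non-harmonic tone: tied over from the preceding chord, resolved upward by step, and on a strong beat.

Approach: by preparation — the pitch is first a chord tone, then held (tied or repeated) while the harmony changes under it. Departure: up by step. Metric position: strong.
A prepared dissonance that resolves upward by step — a retardation. (The same figure resolving downward would be a suspension.)

Retardation.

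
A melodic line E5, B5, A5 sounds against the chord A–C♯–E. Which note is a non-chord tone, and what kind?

The harmony at that moment is A major triad (A, C♯, E); B5 is not a chord tone.
It is approached by leap up from E5 and left by step down to A5.
Leap in, step out — an appoggiatura.

B5 is an appoggiatura.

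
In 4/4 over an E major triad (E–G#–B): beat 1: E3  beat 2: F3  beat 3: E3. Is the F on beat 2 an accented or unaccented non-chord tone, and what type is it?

The harmony at that moment is E major triad (E, G#, B); F3 is not a chord tone.
It is approached by step up from E3 and left by step down to E3.
Step away and step back to the same note — a neighbor tone (upper neighbor).
It falls on a weak beat, so it is unaccented.

Unaccented neighbor tone.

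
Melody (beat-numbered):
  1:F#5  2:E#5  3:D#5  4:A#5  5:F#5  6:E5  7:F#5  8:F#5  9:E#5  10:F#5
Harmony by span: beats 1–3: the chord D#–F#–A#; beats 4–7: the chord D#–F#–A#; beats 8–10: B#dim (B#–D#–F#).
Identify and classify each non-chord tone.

The harmony at that moment is D# minor triad (D#, F#, A#); E#5 is not a chord tone.
It is approached by step down from F#5 and left by step down to D#5.
Step in, step out in the same direction — a passing tone.
The harmony at that moment is D# minor triad (D#, F#, A#); E5 is not a chord tone.
It is approached by step down from F#5 and left by step up to F#5.
Step away and step back to the same note — a neighbor tone (lower neighbor).
The harmony at that moment is B# diminished triad (B#, D#, F#); E#5 is not a chord tone.
It is approached by step down from F#5 and left by step up to F#5.
Step away and step back to the same note — a neighbor tone (lower neighbor).

E#5 (beat 2) — passing tone; E5 (beat 6) — neighbor tone; E#5 (beat 9) — neighbor tone.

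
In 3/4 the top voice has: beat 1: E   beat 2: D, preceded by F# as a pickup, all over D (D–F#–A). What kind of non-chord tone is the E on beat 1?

The harmony at that moment is D major triad (D, F#, A); E is not a chord tone.
It is approached by step down from F# and left by step down to D.
Step in, step out in the same direction — a passing tone.

Passing tone.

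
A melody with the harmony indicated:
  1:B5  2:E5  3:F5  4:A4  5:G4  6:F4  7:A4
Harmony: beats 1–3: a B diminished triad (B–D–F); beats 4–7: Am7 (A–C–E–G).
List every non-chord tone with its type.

E5 (beat 2) — appoggiatura; F4 (beat 6) — escape tone.

The harmony at that moment is B diminished triad (B, D, F); E5 is not a chord tone.
It is approached by leap down from B5 and left by step up to F5.
Leap in, step out — an appoggiatura.
The harmony at that moment is A minor seventh chord (A, C, E, G); F4 is not a chord tone.
It is approached by step down from G4 and left by leap up to A4.
Step in, leap out — an escape tone.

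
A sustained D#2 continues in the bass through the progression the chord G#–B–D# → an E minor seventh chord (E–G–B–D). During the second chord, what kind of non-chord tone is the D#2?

The harmony at that moment is E minor seventh chord (E, G, B, D); D#2 is not a chord tone.
It is held over (the same pitch as the preceding D#2) and then sustained as the same pitch into the next harmony.
Sustained through a change of harmony — a pedal tone.

Pedal tone (pedal point).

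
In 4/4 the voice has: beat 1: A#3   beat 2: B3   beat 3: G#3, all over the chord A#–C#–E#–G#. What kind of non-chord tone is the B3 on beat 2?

Escape tone.

The harmony at that moment is A# minor seventh chord (A#, C#, E#, G#); B3 is not a chord tone.
It is approached by step up from A#3 and left by leap down to G#3.
Step in, leap out, on a weak beat — an escape tone.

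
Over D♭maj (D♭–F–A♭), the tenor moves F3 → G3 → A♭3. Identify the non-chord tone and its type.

G3 is a passing tone.

The harmony at that moment is D♭ major triad (D♭, F, A♭); G3 is not a chord tone.
It is approached by step up from F3 and left by step up to A♭3.
Step in, step out in the same direction — a passing tone.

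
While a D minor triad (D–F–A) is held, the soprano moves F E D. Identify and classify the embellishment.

E is a passing tone.

The harmony at that moment is D minor triad (D, F, A); E is not a chord tone.
It is approached by step down from F and left by step down to D.
Step in, step out in the same direction — a passing tone.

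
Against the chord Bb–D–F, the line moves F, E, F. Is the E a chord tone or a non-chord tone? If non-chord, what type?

The harmony at that moment is Bb major triad (Bb, D, F); E is not a chord tone.
It is approached by step down from F and left by step up to F.
Step away and step back to the same note — a neighbor tone (lower neighbor).

Non-chord tone — a neighbor tone.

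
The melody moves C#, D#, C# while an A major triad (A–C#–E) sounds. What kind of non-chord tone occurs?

D# is a neighbor tone.

The harmony at that moment is A major triad (A, C#, E); D# is not a chord tone.
It is approached by step up from C# and left by step down to C#.
Step away and step back to the same note — a neighbor tone (upper neighbor).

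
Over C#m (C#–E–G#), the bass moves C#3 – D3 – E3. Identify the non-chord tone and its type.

The harmony at that moment is C# minor triad (C#, E, G#); D3 is not a chord tone.
It is approached by step up from C#3 and left by step up to E3.
Step in, step out in the same direction — a passing tone.

D3 is a passing tone.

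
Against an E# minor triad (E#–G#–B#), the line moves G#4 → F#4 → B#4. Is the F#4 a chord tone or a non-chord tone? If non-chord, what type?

The harmony at that moment is E# minor triad (E#, G#, B#); F#4 is not a chord tone.
It is approached by step down from G#4 and left by leap up to B#4.
Step in, leap out — an escape tone.

Non-chord tone — an escape tone.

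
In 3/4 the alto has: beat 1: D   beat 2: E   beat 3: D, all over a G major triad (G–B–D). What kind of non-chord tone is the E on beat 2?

Upper neighbor tone.

The harmony at that moment is G major triad (G, B, D); E is not a chord tone.
It is approached by step up from D and left by step down to D.
Step away and step back to the same note — a neighbor tone (upper neighbor).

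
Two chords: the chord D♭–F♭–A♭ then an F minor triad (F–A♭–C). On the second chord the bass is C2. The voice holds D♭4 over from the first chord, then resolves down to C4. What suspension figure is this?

9–8 suspension.

At the second chord the bass is C2. The suspended D♭4 lies a ninth above the bass; after resolving down by step to C4, the interval above the bass becomes an octave.
Suspension figures are named by those two intervals: 9–8.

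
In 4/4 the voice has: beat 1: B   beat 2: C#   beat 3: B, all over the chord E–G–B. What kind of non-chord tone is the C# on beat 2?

The harmony at that moment is E minor triad (E, G, B); C# is not a chord tone.
It is approached by step up from B and left by step down to B.
Step away and step back to the same note — a neighbor tone (upper neighbor).

Upper neighbor tone.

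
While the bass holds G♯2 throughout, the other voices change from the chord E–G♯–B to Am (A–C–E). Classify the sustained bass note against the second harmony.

Pedal tone (pedal point).

The harmony at that moment is A minor triad (A, C, E); G♯2 is not a chord tone.
It is held over (the same pitch as the preceding G♯2) and then sustained as the same pitch into the next harmony.
Sustained through a change of harmony — a pedal tone.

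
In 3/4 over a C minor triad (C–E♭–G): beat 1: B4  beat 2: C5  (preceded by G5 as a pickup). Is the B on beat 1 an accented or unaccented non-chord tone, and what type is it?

Accented appoggiatura.

The harmony at that moment is C minor triad (C, E♭, G); B4 is not a chord tone.
It is approached by leap down from G5 and left by step up to C5.
Leap in, step out — an appoggiatura.
It falls on the downbeat, so it is accented.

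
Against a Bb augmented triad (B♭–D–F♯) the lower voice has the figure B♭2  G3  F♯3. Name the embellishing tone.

G3 is an appoggiatura.

The harmony at that moment is B♭ augmented triad (B♭, D, F♯); G3 is not a chord tone.
It is approached by leap up from B♭2 and left by step down to F♯3.
Leap in, step out — an appoggiatura.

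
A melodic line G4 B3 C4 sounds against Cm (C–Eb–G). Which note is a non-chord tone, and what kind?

The harmony at that moment is C minor triad (C, Eb, G); B3 is not a chord tone.
It is approached by leap down from G4 and left by step up to C4.
Leap in, step out — an appoggiatura.

B3 is an appoggiatura.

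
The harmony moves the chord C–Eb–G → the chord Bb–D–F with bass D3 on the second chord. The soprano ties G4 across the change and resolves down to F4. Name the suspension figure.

At the second chord the bass is D3. The suspended G4 lies a fourth above the bass; after resolving down by step to F4, the interval above the bass becomes a third.
Suspension figures are named by those two intervals: 4–3.

4–3 suspension.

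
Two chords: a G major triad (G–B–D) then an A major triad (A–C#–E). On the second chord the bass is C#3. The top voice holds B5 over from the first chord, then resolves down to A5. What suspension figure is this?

At the second chord the bass is C#3. The suspended B5 lies a seventh above the bass; after resolving down by step to A5, the interval above the bass becomes a sixth.
Suspension figures are named by those two intervals: 7–6.

7–6 suspension.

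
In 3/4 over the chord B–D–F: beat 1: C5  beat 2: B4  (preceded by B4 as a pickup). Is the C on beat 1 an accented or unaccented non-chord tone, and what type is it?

Accented neighbor tone.

The harmony at that moment is B diminished triad (B, D, F); C5 is not a chord tone.
It is approached by step up from B4 and left by step down to B4.
Step away and step back to the same note — a neighbor tone (upper neighbor).
It falls on the downbeat, so it is accented.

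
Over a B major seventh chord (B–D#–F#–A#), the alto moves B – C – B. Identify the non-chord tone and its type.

The harmony at that moment is B major seventh chord (B, D#, F#, A#); C is not a chord tone.
It is approached by step up from B and left by step down to B.
Step away and step back to the same note — a neighbor tone (upper neighbor).

C is a neighbor tone.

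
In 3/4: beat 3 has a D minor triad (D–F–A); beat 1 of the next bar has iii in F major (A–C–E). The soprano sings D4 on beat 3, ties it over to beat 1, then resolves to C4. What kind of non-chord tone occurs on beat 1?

Suspension.

The harmony at that moment is A minor triad (A, C, E); D4 is not a chord tone.
It is held over (the same pitch as the preceding D4) and left by step down to C4.
Held over from the previous chord and resolving down by step — a suspension.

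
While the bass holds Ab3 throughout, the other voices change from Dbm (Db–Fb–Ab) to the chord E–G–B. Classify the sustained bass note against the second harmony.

The harmony at that moment is E minor triad (E, G, B); Ab3 is not a chord tone.
It is held over (the same pitch as the preceding Ab3) and then sustained as the same pitch into the next harmony.
Sustained through a change of harmony — a pedal tone.

Pedal tone (pedal point).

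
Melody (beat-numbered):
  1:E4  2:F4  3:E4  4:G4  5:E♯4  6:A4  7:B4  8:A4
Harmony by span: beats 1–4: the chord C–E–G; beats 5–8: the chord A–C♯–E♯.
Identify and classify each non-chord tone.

The harmony at that moment is C major triad (C, E, G); F4 is not a chord tone.
It is approached by step up from E4 and left by step down to E4.
Step away and step back to the same note — a neighbor tone (upper neighbor).
The harmony at that moment is A augmented triad (A, C♯, E♯); B4 is not a chord tone.
It is approached by step up from A4 and left by step down to A4.
Step away and step back to the same note — a neighbor tone (upper neighbor).

F4 (beat 2) — neighbor tone; B4 (beat 7) — neighbor tone.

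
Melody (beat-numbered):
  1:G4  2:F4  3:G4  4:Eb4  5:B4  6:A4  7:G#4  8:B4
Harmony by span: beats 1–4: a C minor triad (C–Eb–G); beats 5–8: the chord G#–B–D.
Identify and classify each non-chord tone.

The harmony at that moment is C minor triad (C, Eb, G); F4 is not a chord tone.
It is approached by step down from G4 and left by step up to G4.
Step away and step back to the same note — a neighbor tone (lower neighbor).
The harmony at that moment is G# diminished triad (G#, B, D); A4 is not a chord tone.
It is approached by step down from B4 and left by step down to G#4.
Step in, step out in the same direction — a passing tone.

F4 (beat 2) — neighbor tone; A4 (beat 6) — passing tone.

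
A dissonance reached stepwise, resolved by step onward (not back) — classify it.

Approach: by step. Departure: by step, continuing in the same direction.
Stepwise on both sides with no change of direction means the note fills in the space between two different chord tones — a passing tone. (Had it turned back to its starting note it would be a neighbor tone instead.)

Passing tone.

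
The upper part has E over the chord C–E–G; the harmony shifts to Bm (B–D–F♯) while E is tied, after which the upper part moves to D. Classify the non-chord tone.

The harmony at that moment is B minor triad (B, D, F♯); E is not a chord tone.
It is held over (the same pitch as the preceding E) and left by step down to D.
Held over from the previous chord and resolving down by step — a suspension.

E is a suspension.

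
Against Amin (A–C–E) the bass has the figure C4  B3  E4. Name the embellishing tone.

B3 is an escape tone.

The harmony at that moment is A minor triad (A, C, E); B3 is not a chord tone.
It is approached by step down from C4 and left by leap up to E4.
Step in, leap out — an escape tone.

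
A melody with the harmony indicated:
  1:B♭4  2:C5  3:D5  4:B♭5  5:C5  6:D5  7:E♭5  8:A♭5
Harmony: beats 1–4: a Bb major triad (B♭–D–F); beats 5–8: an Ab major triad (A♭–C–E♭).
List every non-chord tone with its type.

The harmony at that moment is B♭ major triad (B♭, D, F); C5 is not a chord tone.
It is approached by step up from B♭4 and left by step up to D5.
Step in, step out in the same direction — a passing tone.
The harmony at that moment is A♭ major triad (A♭, C, E♭); D5 is not a chord tone.
It is approached by step up from C5 and left by step up to E♭5.
Step in, step out in the same direction — a passing tone.

C5 (beat 2) — passing tone; D5 (beat 6) — passing tone.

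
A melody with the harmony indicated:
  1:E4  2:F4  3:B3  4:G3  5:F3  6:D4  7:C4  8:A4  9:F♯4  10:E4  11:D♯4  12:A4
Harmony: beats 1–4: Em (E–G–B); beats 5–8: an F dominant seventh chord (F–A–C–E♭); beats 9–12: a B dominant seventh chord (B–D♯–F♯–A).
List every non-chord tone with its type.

The harmony at that moment is E minor triad (E, G, B); F4 is not a chord tone.
It is approached by step up from E4 and left by leap down to B3.
Step in, leap out — an escape tone.
The harmony at that moment is F dominant seventh chord (F, A, C, E♭); D4 is not a chord tone.
It is approached by leap up from F3 and left by step down to C4.
Leap in, step out — an appoggiatura.
The harmony at that moment is B dominant seventh chord (B, D♯, F♯, A); E4 is not a chord tone.
It is approached by step down from F♯4 and left by step down to D♯4.
Step in, step out in the same direction — a passing tone.

F4 (beat 2) — escape tone; D4 (beat 6) — appoggiatura; E4 (beat 10) — passing tone.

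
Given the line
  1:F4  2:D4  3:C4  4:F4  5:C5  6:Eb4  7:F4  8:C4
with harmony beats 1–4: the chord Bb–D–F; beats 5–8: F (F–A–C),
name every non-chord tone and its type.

C4 (beat 3) — escape tone; Eb4 (beat 6) — appoggiatura.

The harmony at that moment is Bb major triad (Bb, D, F); C4 is not a chord tone.
It is approached by step down from D4 and left by leap up to F4.
Step in, leap out — an escape tone.
The harmony at that moment is F major triad (F, A, C); Eb4 is not a chord tone.
It is approached by leap down from C5 and left by step up to F4.
Leap in, step out — an appoggiatura.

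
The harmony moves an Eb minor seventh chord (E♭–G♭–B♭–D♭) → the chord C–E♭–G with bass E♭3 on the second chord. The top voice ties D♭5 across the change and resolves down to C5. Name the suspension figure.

7–6 suspension.

At the second chord the bass is E♭3. The suspended D♭5 lies a seventh above the bass; after resolving down by step to C5, the interval above the bass becomes a sixth.
Suspension figures are named by those two intervals: 7–6.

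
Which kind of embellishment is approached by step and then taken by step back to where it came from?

Neighbor tone.

Approach: by step. Departure: by step in the opposite direction, back to the starting pitch.
Stepwise on both sides but reversing to return to the same chord tone — a neighbor tone. (Had it continued onward in the same direction it would be a passing tone instead.)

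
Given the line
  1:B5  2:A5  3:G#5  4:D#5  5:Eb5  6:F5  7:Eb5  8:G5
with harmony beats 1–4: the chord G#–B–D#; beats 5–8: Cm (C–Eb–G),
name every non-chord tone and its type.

The harmony at that moment is G# minor triad (G#, B, D#); A5 is not a chord tone.
It is approached by step down from B5 and left by step down to G#5.
Step in, step out in the same direction — a passing tone.
The harmony at that moment is C minor triad (C, Eb, G); F5 is not a chord tone.
It is approached by step up from Eb5 and left by step down to Eb5.
Step away and step back to the same note — a neighbor tone (upper neighbor).

A5 (beat 2) — passing tone; F5 (beat 6) — neighbor tone.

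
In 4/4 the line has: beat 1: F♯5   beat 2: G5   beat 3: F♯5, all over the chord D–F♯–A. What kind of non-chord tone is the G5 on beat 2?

The harmony at that moment is D major triad (D, F♯, A); G5 is not a chord tone.
It is approached by step up from F♯5 and left by step down to F♯5.
Step away and step back to the same note — a neighbor tone (upper neighbor).

Upper neighbor tone.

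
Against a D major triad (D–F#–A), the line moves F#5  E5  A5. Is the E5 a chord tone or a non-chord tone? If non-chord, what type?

Non-chord tone — an escape tone.

The harmony at that moment is D major triad (D, F#, A); E5 is not a chord tone.
It is approached by step down from F#5 and left by leap up to A5.
Step in, leap out — an escape tone.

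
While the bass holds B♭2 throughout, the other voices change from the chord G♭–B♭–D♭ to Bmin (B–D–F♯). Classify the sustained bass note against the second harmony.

Pedal tone (pedal point).

The harmony at that moment is B minor triad (B, D, F♯); B♭2 is not a chord tone.
It is held over (the same pitch as the preceding B♭2) and then sustained as the same pitch into the next harmony.
Sustained through a change of harmony — a pedal tone.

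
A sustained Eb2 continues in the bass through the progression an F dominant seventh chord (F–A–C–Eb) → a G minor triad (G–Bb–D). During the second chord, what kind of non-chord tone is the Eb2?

The harmony at that moment is G minor triad (G, Bb, D); Eb2 is not a chord tone.
It is held over (the same pitch as the preceding Eb2) and then sustained as the same pitch into the next harmony.
Sustained through a change of harmony — a pedal tone.

Pedal tone (pedal point).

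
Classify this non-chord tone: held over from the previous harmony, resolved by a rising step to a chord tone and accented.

Approach: by preparation — the pitch is first a chord tone, then held (tied or repeated) while the harmony changes under it. Departure: up by step. Metric position: strong.
A prepared dissonance that resolves upward by step — a retardation. (The same figure resolving downward would be a suspension.)

Retardation.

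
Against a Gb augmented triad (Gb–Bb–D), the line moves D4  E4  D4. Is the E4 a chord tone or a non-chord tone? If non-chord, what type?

The harmony at that moment is Gb augmented triad (Gb, Bb, D); E4 is not a chord tone.
It is approached by step up from D4 and left by step down to D4.
Step away and step back to the same note — a neighbor tone (upper neighbor).

Non-chord tone — a neighbor tone.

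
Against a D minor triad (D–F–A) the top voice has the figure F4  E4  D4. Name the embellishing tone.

E4 is a passing tone.

The harmony at that moment is D minor triad (D, F, A); E4 is not a chord tone.
It is approached by step down from F4 and left by step down to D4.
Step in, step out in the same direction — a passing tone.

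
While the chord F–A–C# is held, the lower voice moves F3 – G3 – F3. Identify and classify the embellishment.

The harmony at that moment is F augmented triad (F, A, C#); G3 is not a chord tone.
It is approached by step up from F3 and left by step down to F3.
Step away and step back to the same note — a neighbor tone (upper neighbor).

G3 is a neighbor tone.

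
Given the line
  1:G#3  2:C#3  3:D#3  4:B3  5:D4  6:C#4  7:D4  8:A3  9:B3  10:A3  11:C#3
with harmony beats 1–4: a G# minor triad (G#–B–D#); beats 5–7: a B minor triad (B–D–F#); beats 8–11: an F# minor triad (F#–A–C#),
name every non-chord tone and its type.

The harmony at that moment is G# minor triad (G#, B, D#); C#3 is not a chord tone.
It is approached by leap down from G#3 and left by step up to D#3.
Leap in, step out — an appoggiatura.
The harmony at that moment is B minor triad (B, D, F#); C#4 is not a chord tone.
It is approached by step down from D4 and left by step up to D4.
Step away and step back to the same note — a neighbor tone (lower neighbor).
The harmony at that moment is F# minor triad (F#, A, C#); B3 is not a chord tone.
It is approached by step up from A3 and left by step down to A3.
Step away and step back to the same note — a neighbor tone (upper neighbor).

C#3 (beat 2) — appoggiatura; C#4 (beat 6) — neighbor tone; B3 (beat 9) — neighbor tone.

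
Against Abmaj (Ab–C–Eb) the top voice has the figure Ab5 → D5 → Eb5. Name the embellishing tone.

D5 is an appoggiatura.

The harmony at that moment is Ab major triad (Ab, C, Eb); D5 is not a chord tone.
It is approached by leap down from Ab5 and left by step up to Eb5.
Leap in, step out — an appoggiatura.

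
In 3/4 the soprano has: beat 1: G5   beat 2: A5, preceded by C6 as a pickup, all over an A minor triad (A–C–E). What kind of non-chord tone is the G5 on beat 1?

Appoggiatura.

The harmony at that moment is A minor triad (A, C, E); G5 is not a chord tone.
It is approached by leap down from C6 and left by step up to A5.
Leap in, step out, metrically accented — an appoggiatura.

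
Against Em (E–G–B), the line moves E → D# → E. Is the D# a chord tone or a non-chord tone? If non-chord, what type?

The harmony at that moment is E minor triad (E, G, B); D# is not a chord tone.
It is approached by step down from E and left by step up to E.
Step away and step back to the same note — a neighbor tone (lower neighbor).

Non-chord tone — a neighbor tone.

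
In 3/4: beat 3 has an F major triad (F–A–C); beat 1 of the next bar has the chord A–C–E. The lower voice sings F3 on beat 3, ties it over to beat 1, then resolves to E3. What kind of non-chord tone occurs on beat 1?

Suspension.

The harmony at that moment is A minor triad (A, C, E); F3 is not a chord tone.
It is held over (the same pitch as the preceding F3) and left by step down to E3.
Held over from the previous chord and resolving down by step — a suspension.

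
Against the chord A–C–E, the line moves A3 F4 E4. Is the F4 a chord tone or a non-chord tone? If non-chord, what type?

Non-chord tone — an appoggiatura.

The harmony at that moment is A minor triad (A, C, E); F4 is not a chord tone.
It is approached by leap up from A3 and left by step down to E4.
Leap in, step out — an appoggiatura.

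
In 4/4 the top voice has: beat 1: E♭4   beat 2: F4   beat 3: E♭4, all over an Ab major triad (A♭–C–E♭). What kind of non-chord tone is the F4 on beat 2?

Upper neighbor tone.

The harmony at that moment is A♭ major triad (A♭, C, E♭); F4 is not a chord tone.
It is approached by step up from E♭4 and left by step down to E♭4.
Step away and step back to the same note — a neighbor tone (upper neighbor).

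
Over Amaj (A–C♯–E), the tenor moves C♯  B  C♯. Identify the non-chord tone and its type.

B is a neighbor tone.

The harmony at that moment is A major triad (A, C♯, E); B is not a chord tone.
It is approached by step down from C♯ and left by step up to C♯.
Step away and step back to the same note — a neighbor tone (lower neighbor).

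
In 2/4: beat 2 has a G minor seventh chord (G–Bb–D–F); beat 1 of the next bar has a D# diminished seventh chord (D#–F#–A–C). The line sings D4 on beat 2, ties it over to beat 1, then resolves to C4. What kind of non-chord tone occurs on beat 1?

The harmony at that moment is D# diminished seventh chord (D#, F#, A, C); D4 is not a chord tone.
It is held over (the same pitch as the preceding D4) and left by step down to C4.
Held over from the previous chord and resolving down by step — a suspension.

Suspension.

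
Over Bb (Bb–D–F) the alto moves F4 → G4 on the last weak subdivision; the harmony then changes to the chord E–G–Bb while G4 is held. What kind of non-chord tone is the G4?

The harmony at that moment is Bb major triad (Bb, D, F); G4 is not a chord tone.
It is approached by step up from F4 and then sustained as the same pitch into the next harmony.
Arriving early and becoming a chord tone when the harmony changes — an anticipation.

G4 is an anticipation.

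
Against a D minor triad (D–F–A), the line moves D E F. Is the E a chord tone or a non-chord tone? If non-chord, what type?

The harmony at that moment is D minor triad (D, F, A); E is not a chord tone.
It is approached by step up from D and left by step up to F.
Step in, step out in the same direction — a passing tone.

Non-chord tone — a passing tone.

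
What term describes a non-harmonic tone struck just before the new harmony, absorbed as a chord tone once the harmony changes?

Anticipation.

Approach: ahead of the chord change (typically by step), so it is dissonant against the current harmony. Departure: none — the same pitch is restated or held and is a chord tone of the new harmony.
Dissonant first, consonant once the harmony catches up: the note simply arrives early — an anticipation. (The reverse timing, consonant first and dissonant after the change, would be a suspension or retardation.)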